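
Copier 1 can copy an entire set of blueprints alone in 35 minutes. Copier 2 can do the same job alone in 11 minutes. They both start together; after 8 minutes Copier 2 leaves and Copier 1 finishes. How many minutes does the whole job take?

In the first 8 minutes the combined rate is 46/385, so 368/385 of the job is done, leaving 17/385.
After Copier 2 leaves the rate is 1/35 per minute; the remaining 17/385 takes 17/11 minutes.
Total = 8 + 17/11 = 105/11 minutes.

105/11 minutes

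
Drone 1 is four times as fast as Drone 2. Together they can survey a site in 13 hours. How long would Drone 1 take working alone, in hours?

Let Drone 2's rate be r; then Drone 1's rate is 4r, so together (4 + 1)r = 5r = 1/13.
Thus r = 1/65 per hour.
Drone 2 alone: 65 hours; Drone 1 alone: 65/4 hours.

65/4 hours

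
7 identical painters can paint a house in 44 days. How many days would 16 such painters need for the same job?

Total work is 7·44 = 308 painter-days.
With 16 painters: 308/16 = 77/4 days.

77/4 days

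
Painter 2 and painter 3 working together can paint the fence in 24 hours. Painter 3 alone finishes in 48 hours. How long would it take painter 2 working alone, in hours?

Combined rate is 1/24 per hour.
Known contribution: 1/48 per hour.
So painter 2's rate is 1/24 − 1/48 = 1/48, meaning 48 hours alone.

48 hours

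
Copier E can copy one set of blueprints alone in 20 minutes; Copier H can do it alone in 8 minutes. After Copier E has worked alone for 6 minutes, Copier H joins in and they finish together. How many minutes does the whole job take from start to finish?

In 6 minutes Copier E does 6/20 = 3/10 of the job, leaving 7/10.
Copier E and Copier H together work at 7/40 per minute, so finishing takes 7/10 ÷ 7/40 = 4 minutes.
Total time = 6 + 4 = 10 minutes.

10 minutes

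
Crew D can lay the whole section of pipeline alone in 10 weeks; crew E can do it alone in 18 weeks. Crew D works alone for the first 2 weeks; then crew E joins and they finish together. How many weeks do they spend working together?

36/7 weeks

In 2 weeks crew D does 2/10 = 1/5 of the job, leaving 4/5.
Crew D and crew E together work at 7/45 per week, so finishing takes 4/5 ÷ 7/45 = 36/7 weeks.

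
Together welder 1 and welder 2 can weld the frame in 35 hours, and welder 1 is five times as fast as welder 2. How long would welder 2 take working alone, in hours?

Let welder 2's rate be r; then welder 1's rate is 5r, so together (5 + 1)r = 6r = 1/35.
Thus r = 1/210 per hour.
Welder 2 alone: 210 hours; welder 1 alone: 42 hours.

210 hours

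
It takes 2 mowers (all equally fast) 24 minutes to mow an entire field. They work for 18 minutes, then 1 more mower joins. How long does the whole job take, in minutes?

22 minutes

One mower does 1/48 of the job per minute.
After 18 minutes with 2 mowers, 3/4 is done (1/4 left).
With 3 mowers the rate is 3/48 = 1/16, so the rest takes 1/4 ÷ 1/16 = 4 minutes.
Total = 18 + 4 = 22 minutes.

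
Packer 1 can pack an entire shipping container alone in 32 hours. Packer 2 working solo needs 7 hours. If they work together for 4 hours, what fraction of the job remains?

Combined rate: 1/32 + 1/7 = (7 + 32)/224 = 39/224 per hour.
In 4 hours they complete 4·39/224 = 39/56 of the job.
So 17/56 remains.

17/56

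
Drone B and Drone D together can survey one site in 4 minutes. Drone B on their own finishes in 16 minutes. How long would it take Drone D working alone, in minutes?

Combined rate is 1/4 per minute.
Known contribution: 1/16 per minute.
So Drone D's rate is 1/4 − 1/16 = 3/16, meaning 16/3 minutes alone.

16/3 minutes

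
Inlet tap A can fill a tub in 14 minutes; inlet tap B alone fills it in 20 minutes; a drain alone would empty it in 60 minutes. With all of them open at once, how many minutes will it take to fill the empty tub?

Net rate = 1/14 + 1/20 − 1/60 = (30 + 21 − 7)/420 = 44/420 = 11/105 per minute.
Filling time = 1 ÷ (11/105) = 105/11 minutes.

105/11 minutes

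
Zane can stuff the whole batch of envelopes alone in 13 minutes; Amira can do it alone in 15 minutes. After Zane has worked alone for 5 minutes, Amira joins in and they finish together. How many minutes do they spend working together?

In 5 minutes Zane does 5/13 of the job, leaving 8/13.
Zane and Amira together work at 28/195 per minute, so finishing takes 8/13 ÷ 28/195 = 30/7 minutes.

30/7 minutes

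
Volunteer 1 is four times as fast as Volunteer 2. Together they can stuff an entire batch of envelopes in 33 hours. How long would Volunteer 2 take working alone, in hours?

Let Volunteer 2's rate be r; then Volunteer 1's rate is 4r, so together (4 + 1)r = 5r = 1/33.
Thus r = 1/165 per hour.
Volunteer 2 alone: 165 hours; Volunteer 1 alone: 165/4 hours.

165 hours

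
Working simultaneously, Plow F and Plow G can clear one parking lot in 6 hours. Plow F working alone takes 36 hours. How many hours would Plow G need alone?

Combined rate is 1/6 per hour.
Known contribution: 1/36 per hour.
So Plow G's rate is 1/6 − 1/36 = 5/36, meaning 36/5 hours alone.

36/5 hours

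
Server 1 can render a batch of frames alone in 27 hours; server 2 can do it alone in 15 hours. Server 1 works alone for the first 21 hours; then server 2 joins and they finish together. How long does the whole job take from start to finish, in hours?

162/7 hours

In 21 hours server 1 does 21/27 = 7/9 of the job, leaving 2/9.
Server 1 and server 2 together work at 14/135 per hour, so finishing takes 2/9 ÷ 14/135 = 15/7 hours.
Total time = 21 + 15/7 = 162/7 hours.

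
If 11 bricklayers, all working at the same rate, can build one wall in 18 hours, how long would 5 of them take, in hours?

Total work is 11·18 = 198 bricklayer-hours.
With 5 bricklayers: 198/5 hours.

198/5 hours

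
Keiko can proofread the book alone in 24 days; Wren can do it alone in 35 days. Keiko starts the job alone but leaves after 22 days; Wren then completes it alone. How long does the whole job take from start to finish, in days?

In 22 days Keiko does 22/24 = 11/12 of the job, leaving 1/12.
Wren works at 1/35 per day, so finishing takes 1/12 ÷ 1/35 = 35/12 days.
Total time = 22 + 35/12 = 299/12 days.

299/12 days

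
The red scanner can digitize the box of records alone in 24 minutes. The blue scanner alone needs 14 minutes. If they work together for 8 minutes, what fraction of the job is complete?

19/21

Combined rate: 1/24 + 1/14 = (7 + 12)/168 = 19/168 per minute.
In 8 minutes they complete 8·19/168 = 19/21 of the job.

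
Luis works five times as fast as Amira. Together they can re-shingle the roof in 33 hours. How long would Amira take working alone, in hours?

198 hours

Let Amira's rate be r; then Luis's rate is 5r, so together (5 + 1)r = 6r = 1/33.
Thus r = 1/198 per hour.
Amira alone: 198 hours; Luis alone: 198/5 hours.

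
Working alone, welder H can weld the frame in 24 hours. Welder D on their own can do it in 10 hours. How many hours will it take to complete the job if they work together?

With two workers the combined time is the product over the sum: 24·10/(24+10) = 240/34 = 120/17 hours.

120/17 hours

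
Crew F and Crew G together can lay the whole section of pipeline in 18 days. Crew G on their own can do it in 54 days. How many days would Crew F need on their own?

27 days

Combined rate is 1/18 per day.
Known contribution: 1/54 per day.
So Crew F's rate is 1/18 − 1/54 = 1/27, meaning 27 days alone.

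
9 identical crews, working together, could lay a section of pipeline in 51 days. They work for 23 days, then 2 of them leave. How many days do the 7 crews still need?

36 days

One crew does 1/459 of the job per day.
After 23 days with 9 crews, 23/51 is done (28/51 left).
With 7 crews the rate is 7/459, so the rest takes 28/51 ÷ 7/459 = 36 days.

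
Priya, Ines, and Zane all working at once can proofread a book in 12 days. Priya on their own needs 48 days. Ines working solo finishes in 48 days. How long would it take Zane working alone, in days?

Combined rate is 1/12 per day.
Known contribution: 1/48 + 1/48 = (1 + 1)/48 = 2/48 = 1/24 per day.
So Zane's rate is 1/12 − 1/24 = 1/24, meaning 24 days alone.

24 days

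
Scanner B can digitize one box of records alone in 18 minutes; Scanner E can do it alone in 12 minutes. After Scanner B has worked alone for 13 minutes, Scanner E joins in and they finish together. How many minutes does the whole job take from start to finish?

15 minutes

In 13 minutes Scanner B does 13/18 of the job, leaving 5/18.
Scanner B and Scanner E together work at 5/36 per minute, so finishing takes 5/18 ÷ 5/36 = 2 minutes.
Total time = 13 + 2 = 15 minutes.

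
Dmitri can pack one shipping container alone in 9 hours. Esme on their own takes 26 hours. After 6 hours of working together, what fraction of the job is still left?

Combined rate: 1/9 + 1/26 = (26 + 9)/234 = 35/234 per hour.
In 6 hours they complete 6·35/234 = 35/39 of the job.
So 4/39 remains.

4/39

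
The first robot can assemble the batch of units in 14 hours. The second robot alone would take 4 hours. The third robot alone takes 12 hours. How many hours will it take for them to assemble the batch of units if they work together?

42/17 hours

Combined rate: 1/14 + 1/4 + 1/12 = (6 + 21 + 7)/84 = 34/84 = 17/42 per hour.
Time = 1 ÷ (17/42) = 42/17 hours.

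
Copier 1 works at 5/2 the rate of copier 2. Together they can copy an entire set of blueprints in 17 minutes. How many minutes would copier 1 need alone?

119/5 minutes

Let copier 2's rate be r; then copier 1's rate is (5/2)r, so together (5/2 + 1)r = (7/2)r = 1/17.
Thus r = 2/119 per minute.
Copier 2 alone: 119/2 minutes; copier 1 alone: 119/5 minutes.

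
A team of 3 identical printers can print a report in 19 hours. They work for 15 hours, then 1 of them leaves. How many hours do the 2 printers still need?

One printer does 1/57 of the job per hour.
After 15 hours with 3 printers, 15/19 is done (4/19 left).
With 2 printers the rate is 2/57, so the rest takes 4/19 ÷ 2/57 = 6 hours.

6 hours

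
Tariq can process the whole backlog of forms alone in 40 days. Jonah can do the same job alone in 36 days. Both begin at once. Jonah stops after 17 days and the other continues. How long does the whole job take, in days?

190/9 days

In the first 17 days the combined rate is 19/360, so 323/360 of the job is done, leaving 37/360.
After Jonah leaves the rate is 1/40 per day; the remaining 37/360 takes 37/9 days.
Total = 17 + 37/9 = 190/9 days.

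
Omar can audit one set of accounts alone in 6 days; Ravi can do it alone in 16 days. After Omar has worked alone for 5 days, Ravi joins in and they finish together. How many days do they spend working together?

8/11 days

In 5 days Omar does 5/6 of the job, leaving 1/6.
Omar and Ravi together work at 11/48 per day, so finishing takes 1/6 ÷ 11/48 = 8/11 days.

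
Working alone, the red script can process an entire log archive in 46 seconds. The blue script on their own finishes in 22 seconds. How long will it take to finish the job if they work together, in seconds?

253/17 seconds

Combined rate: 1/46 + 1/22 = (11 + 23)/506 = 34/506 = 17/253 per second.
Time = 1 ÷ (17/253) = 253/17 seconds.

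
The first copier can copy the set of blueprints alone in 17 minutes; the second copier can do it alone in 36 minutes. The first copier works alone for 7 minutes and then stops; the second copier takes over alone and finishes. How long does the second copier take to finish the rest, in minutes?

In 7 minutes the first copier does 7/17 of the job, leaving 10/17.
The second copier works at 1/36 per minute, so finishing takes 10/17 ÷ 1/36 = 360/17 minutes.

360/17 minutes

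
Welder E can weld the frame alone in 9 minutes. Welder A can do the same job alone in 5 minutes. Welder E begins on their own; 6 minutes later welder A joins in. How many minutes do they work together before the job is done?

15/14 minutes

In the first 6 minutes welder E alone does 6/9 = 2/3 of the job, leaving 1/3.
Once everyone is working, combined rate: 1/9 + 1/5 = (5 + 9)/45 = 14/45 per minute.
Remaining 1/3 at 14/45 per minute takes 15/14 minutes.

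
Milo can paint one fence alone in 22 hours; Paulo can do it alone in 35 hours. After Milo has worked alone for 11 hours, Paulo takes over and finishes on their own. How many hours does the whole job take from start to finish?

57/2 hours

In 11 hours Milo does 11/22 = 1/2 of the job, leaving 1/2.
Paulo works at 1/35 per hour, so finishing takes 1/2 ÷ 1/35 = 35/2 hours.
Total time = 11 + 35/2 = 57/2 hours.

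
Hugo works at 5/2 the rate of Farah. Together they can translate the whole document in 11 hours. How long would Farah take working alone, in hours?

77/2 hours

Let Farah's rate be r; then Hugo's rate is (5/2)r, so together (5/2 + 1)r = (7/2)r = 1/11.
Thus r = 2/77 per hour.
Farah alone: 77/2 hours; Hugo alone: 77/5 hours.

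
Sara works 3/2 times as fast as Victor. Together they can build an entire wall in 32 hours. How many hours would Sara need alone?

Let Victor's rate be r; then Sara's rate is (3/2)r, so together (3/2 + 1)r = (5/2)r = 1/32.
Thus r = 1/80 per hour.
Victor alone: 80 hours; Sara alone: 160/3 hours.

160/3 hours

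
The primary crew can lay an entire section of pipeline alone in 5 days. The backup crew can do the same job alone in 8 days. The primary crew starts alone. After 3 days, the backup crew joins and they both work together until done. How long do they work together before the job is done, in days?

16/13 days

In the first 3 days the primary crew alone does 3/5 of the job, leaving 2/5.
Once everyone is working, combined rate: 1/5 + 1/8 = (8 + 5)/40 = 13/40 per day.
Remaining 2/5 at 13/40 per day takes 16/13 days.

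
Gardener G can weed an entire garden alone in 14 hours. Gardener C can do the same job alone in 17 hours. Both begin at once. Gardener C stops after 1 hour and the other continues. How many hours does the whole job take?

224/17 hours

In the first 1 hour the combined rate is 31/238, so 31/238 of the job is done, leaving 207/238.
After gardener C leaves the rate is 1/14 per hour; the remaining 207/238 takes 207/17 hours.
Total = 1 + 207/17 = 224/17 hours.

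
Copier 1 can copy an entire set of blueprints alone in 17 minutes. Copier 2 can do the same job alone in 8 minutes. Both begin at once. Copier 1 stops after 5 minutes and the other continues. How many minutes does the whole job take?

In the first 5 minutes the combined rate is 25/136, so 125/136 of the job is done, leaving 11/136.
After copier 1 leaves the rate is 1/8 per minute; the remaining 11/136 takes 11/17 minutes.
Total = 5 + 11/17 = 96/17 minutes.

96/17 minutes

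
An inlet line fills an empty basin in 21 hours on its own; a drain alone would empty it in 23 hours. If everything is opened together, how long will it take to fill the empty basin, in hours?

483/2 hours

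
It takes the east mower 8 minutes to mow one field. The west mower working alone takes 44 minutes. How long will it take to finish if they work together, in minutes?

With two workers the combined time is the product over the sum: 8·44/(8+44) = 352/52 = 88/13 minutes.

88/13 minutes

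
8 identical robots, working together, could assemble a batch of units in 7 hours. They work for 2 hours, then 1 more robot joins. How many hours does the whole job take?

58/9 hours

One robot does 1/56 of the job per hour.
After 2 hours with 8 robots, 2/7 is done (5/7 left).
With 9 robots the rate is 9/56, so the rest takes 5/7 ÷ 9/56 = 40/9 hours.
Total = 2 + 40/9 = 58/9 hours.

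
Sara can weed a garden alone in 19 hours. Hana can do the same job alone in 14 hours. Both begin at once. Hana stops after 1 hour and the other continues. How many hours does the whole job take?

In the first 1 hour the combined rate is 33/266, so 33/266 of the job is done, leaving 233/266.
After Hana leaves the rate is 1/19 per hour; the remaining 233/266 takes 233/14 hours.
Total = 1 + 233/14 = 247/14 hours.

247/14 hours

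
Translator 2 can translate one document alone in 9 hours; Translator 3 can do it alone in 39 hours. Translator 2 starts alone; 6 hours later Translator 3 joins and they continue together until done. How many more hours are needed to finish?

In 6 hours Translator 2 does 6/9 = 2/3 of the job, leaving 1/3.
Translator 2 and Translator 3 together work at 16/117 per hour, so finishing takes 1/3 ÷ 16/117 = 39/16 hours.

39/16 hours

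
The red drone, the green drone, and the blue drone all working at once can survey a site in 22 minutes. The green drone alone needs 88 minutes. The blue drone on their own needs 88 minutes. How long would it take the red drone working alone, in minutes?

Combined rate is 1/22 per minute.
Known contribution: 1/88 + 1/88 = (1 + 1)/88 = 2/88 = 1/44 per minute.
So the red drone's rate is 1/22 − 1/44 = 1/44, meaning 44 minutes alone.

44 minutes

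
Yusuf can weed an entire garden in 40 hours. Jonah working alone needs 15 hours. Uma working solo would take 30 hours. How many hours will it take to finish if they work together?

Combined rate: 1/40 + 1/15 + 1/30 = (3 + 8 + 4)/120 = 15/120 = 1/8 per hour.
Time = 1 ÷ (1/8) = 8 hours.

8 hours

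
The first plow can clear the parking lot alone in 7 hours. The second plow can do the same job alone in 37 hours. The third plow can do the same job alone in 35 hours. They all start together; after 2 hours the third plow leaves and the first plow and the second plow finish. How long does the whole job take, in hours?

111/20 hours

In the first 2 hours the combined rate is 257/1295, so 514/1295 of the job is done, leaving 781/1295.
After the third plow leaves the rate is 44/259 per hour; the remaining 781/1295 takes 71/20 hours.
Total = 2 + 71/20 = 111/20 hours.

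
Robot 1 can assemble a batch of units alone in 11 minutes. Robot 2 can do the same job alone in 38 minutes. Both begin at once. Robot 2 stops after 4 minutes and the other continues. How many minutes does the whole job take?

In the first 4 minutes the combined rate is 49/418, so 98/209 of the job is done, leaving 111/209.
After robot 2 leaves the rate is 1/11 per minute; the remaining 111/209 takes 111/19 minutes.
Total = 4 + 111/19 = 187/19 minutes.

187/19 minutes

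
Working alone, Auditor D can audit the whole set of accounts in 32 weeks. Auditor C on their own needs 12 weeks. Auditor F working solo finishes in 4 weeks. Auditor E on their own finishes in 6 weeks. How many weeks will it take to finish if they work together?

Combined rate: 1/32 + 1/12 + 1/4 + 1/6 = (3 + 8 + 24 + 16)/96 = 51/96 = 17/32 per week.
Time = 1 ÷ (17/32) = 32/17 weeks.

32/17 weeks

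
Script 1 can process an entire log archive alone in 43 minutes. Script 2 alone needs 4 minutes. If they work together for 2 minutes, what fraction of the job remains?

39/86

Combined rate: 1/43 + 1/4 = (4 + 43)/172 = 47/172 per minute.
In 2 minutes they complete 2·47/172 = 47/86 of the job.
So 39/86 remains.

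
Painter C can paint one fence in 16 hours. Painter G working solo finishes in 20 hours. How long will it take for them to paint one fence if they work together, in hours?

Combined rate: 1/16 + 1/20 = (5 + 4)/80 = 9/80 per hour.
Time = 1 ÷ (9/80) = 80/9 hours.

80/9 hours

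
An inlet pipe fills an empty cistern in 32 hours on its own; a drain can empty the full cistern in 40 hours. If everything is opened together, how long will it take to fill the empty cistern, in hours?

160 hours

Net rate = 1/32 − 1/40 = (5 − 4)/160 = 1/160 per hour.
Filling time = 1 ÷ (1/160) = 160 hours.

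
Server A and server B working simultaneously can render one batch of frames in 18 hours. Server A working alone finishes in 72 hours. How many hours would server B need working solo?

24 hours

Combined rate is 1/18 per hour.
Known contribution: 1/72 per hour.
So server B's rate is 1/18 − 1/72 = 1/24, meaning 24 hours alone.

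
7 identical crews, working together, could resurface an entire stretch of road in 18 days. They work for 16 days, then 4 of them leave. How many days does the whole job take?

62/3 days

One crew does 1/126 of the job per day.
After 16 days with 7 crews, 8/9 is done (1/9 left).
With 3 crews the rate is 3/126 = 1/42, so the rest takes 1/9 ÷ 1/42 = 14/3 days.
Total = 16 + 14/3 = 62/3 days.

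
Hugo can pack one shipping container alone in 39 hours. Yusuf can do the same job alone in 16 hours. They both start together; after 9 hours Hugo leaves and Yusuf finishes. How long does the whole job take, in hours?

In the first 9 hours the combined rate is 55/624, so 165/208 of the job is done, leaving 43/208.
After Hugo leaves the rate is 1/16 per hour; the remaining 43/208 takes 43/13 hours.
Total = 9 + 43/13 = 160/13 hours.

160/13 hours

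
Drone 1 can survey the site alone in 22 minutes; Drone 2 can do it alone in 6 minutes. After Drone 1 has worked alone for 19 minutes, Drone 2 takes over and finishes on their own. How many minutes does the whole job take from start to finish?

In 19 minutes Drone 1 does 19/22 of the job, leaving 3/22.
Drone 2 works at 1/6 per minute, so finishing takes 3/22 ÷ 1/6 = 9/11 minutes.
Total time = 19 + 9/11 = 218/11 minutes.

218/11 minutes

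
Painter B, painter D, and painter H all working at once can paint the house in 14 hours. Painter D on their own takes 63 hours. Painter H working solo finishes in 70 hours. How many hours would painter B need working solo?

Combined rate is 1/14 per hour.
Known contribution: 1/63 + 1/70 = (10 + 9)/630 = 19/630 per hour.
So painter B's rate is 1/14 − 19/630 = 13/315, meaning 315/13 hours alone.

315/13 hours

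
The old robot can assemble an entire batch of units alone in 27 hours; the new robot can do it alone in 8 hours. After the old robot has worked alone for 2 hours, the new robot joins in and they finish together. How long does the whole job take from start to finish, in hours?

54/7 hours

In 2 hours the old robot does 2/27 of the job, leaving 25/27.
The old robot and the new robot together work at 35/216 per hour, so finishing takes 25/27 ÷ 35/216 = 40/7 hours.
Total time = 2 + 40/7 = 54/7 hours.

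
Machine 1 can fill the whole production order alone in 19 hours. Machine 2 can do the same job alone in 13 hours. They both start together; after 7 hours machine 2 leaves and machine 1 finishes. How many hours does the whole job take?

114/13 hours

In the first 7 hours the combined rate is 32/247, so 224/247 of the job is done, leaving 23/247.
After machine 2 leaves the rate is 1/19 per hour; the remaining 23/247 takes 23/13 hours.
Total = 7 + 23/13 = 114/13 hours.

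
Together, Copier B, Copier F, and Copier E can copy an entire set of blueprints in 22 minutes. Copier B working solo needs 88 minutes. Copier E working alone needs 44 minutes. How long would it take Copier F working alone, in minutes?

Combined rate is 1/22 per minute.
Known contribution: 1/88 + 1/44 = (1 + 2)/88 = 3/88 per minute.
So Copier F's rate is 1/22 − 3/88 = 1/88, meaning 88 minutes alone.

88 minutes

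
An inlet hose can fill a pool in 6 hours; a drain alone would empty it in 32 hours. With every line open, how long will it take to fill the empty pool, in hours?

96/13 hours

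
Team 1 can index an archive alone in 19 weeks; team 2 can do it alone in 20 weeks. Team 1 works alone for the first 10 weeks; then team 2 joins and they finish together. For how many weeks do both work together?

In 10 weeks team 1 does 10/19 of the job, leaving 9/19.
Team 1 and team 2 together work at 39/380 per week, so finishing takes 9/19 ÷ 39/380 = 60/13 weeks.

60/13 weeks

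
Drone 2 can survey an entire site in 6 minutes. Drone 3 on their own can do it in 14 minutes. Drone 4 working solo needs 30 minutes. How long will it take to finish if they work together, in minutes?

Combined rate: 1/6 + 1/14 + 1/30 = (35 + 15 + 7)/210 = 57/210 = 19/70 per minute.
Time = 1 ÷ (19/70) = 70/19 minutes.

70/19 minutes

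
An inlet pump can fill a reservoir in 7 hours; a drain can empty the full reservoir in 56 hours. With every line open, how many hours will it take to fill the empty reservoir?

8 hours

Net rate = 1/7 − 1/56 = (8 − 1)/56 = 7/56 = 1/8 per hour.
Filling time = 1 ÷ (1/8) = 8 hours.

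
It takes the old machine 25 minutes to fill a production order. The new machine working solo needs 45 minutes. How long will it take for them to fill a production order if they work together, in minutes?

Combined rate: 1/25 + 1/45 = (9 + 5)/225 = 14/225 per minute.
Time = 1 ÷ (14/225) = 225/14 minutes.

225/14 minutes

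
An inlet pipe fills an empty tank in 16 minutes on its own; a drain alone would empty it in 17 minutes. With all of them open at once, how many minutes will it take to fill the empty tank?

272 minutes

Net rate = 1/16 − 1/17 = (17 − 16)/272 = 1/272 per minute.
Filling time = 1 ÷ (1/272) = 272 minutes.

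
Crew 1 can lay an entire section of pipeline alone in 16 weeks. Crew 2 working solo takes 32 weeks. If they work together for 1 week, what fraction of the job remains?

Combined rate: 1/16 + 1/32 = (2 + 1)/32 = 3/32 per week.
In 1 week they complete 1·3/32 = 3/32 of the job.
So 29/32 remains.

29/32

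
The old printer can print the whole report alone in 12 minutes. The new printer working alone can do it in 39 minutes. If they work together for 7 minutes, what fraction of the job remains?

Combined rate: 1/12 + 1/39 = (13 + 4)/156 = 17/156 per minute.
In 7 minutes they complete 7·17/156 = 119/156 of the job.
So 37/156 remains.

37/156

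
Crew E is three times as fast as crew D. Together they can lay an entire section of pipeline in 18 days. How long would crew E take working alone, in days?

Let crew D's rate be r; then crew E's rate is 3r, so together (3 + 1)r = 4r = 1/18.
Thus r = 1/72 per day.
Crew D alone: 72 days; crew E alone: 24 days.

24 days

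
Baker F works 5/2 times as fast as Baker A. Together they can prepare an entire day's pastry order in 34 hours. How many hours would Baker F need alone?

238/5 hours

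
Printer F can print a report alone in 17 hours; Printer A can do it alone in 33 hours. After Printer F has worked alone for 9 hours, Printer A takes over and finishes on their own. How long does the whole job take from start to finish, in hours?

417/17 hours

In 9 hours Printer F does 9/17 of the job, leaving 8/17.
Printer A works at 1/33 per hour, so finishing takes 8/17 ÷ 1/33 = 264/17 hours.
Total time = 9 + 264/17 = 417/17 hours.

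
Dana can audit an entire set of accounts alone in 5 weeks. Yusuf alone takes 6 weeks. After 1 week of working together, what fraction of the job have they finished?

11/30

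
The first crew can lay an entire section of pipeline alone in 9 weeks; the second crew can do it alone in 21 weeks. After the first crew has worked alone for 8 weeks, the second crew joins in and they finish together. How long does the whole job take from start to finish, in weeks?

87/10 weeks

In 8 weeks the first crew does 8/9 of the job, leaving 1/9.
The first crew and the second crew together work at 10/63 per week, so finishing takes 1/9 ÷ 10/63 = 7/10 weeks.
Total time = 8 + 7/10 = 87/10 weeks.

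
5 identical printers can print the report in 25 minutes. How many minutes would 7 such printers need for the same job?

125/7 minutes

Total work is 5·25 = 125 printer-minutes.
With 7 printers: 125/7 minutes.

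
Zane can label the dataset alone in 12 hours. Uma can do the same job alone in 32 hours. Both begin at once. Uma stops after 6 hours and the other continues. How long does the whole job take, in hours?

39/4 hours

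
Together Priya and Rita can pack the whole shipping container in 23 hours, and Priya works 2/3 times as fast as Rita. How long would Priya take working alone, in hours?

115/2 hours

Let Rita's rate be r; then Priya's rate is (2/3)r, so together (2/3 + 1)r = (5/3)r = 1/23.
Thus r = 3/115 per hour.
Rita alone: 115/3 hours; Priya alone: 115/2 hours.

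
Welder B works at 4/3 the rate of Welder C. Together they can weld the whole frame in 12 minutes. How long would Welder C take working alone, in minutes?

28 minutes

Let Welder C's rate be r; then Welder B's rate is (4/3)r, so together (4/3 + 1)r = (7/3)r = 1/12.
Thus r = 1/28 per minute.
Welder C alone: 28 minutes; Welder B alone: 21 minutes.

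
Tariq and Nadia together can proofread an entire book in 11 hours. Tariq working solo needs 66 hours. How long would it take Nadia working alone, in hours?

Combined rate is 1/11 per hour.
Known contribution: 1/66 per hour.
So Nadia's rate is 1/11 − 1/66 = 5/66, meaning 66/5 hours alone.

66/5 hours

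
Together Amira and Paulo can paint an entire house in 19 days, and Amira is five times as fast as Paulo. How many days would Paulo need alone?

114 days

Let Paulo's rate be r; then Amira's rate is 5r, so together (5 + 1)r = 6r = 1/19.
Thus r = 1/114 per day.
Paulo alone: 114 days; Amira alone: 114/5 days.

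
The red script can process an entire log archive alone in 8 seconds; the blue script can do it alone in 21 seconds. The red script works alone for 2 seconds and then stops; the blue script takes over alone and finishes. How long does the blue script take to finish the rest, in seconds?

In 2 seconds the red script does 2/8 = 1/4 of the job, leaving 3/4.
The blue script works at 1/21 per second, so finishing takes 3/4 ÷ 1/21 = 63/4 seconds.

63/4 seconds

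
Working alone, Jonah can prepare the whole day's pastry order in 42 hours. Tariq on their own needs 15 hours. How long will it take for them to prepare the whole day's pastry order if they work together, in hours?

210/19 hours

Combined rate: 1/42 + 1/15 = (5 + 14)/210 = 19/210 per hour.
Time = 1 ÷ (19/210) = 210/19 hours.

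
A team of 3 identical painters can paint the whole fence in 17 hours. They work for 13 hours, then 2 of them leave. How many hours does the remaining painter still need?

One painter does 1/51 of the job per hour.
After 13 hours with 3 painters, 13/17 is done (4/17 left).
With 1 painter the rate is 1/51, so the rest takes 4/17 ÷ 1/51 = 12 hours.

12 hours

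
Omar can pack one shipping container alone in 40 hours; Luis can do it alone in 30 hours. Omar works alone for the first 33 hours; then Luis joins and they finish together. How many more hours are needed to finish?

3 hours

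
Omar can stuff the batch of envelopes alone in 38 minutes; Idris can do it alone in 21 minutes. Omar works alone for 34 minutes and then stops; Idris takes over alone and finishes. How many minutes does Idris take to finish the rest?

42/19 minutes

In 34 minutes Omar does 34/38 = 17/19 of the job, leaving 2/19.
Idris works at 1/21 per minute, so finishing takes 2/19 ÷ 1/21 = 42/19 minutes.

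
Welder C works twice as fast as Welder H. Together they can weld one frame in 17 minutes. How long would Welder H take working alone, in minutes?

51 minutes

Let Welder H's rate be r; then Welder C's rate is 2r, so together (2 + 1)r = 3r = 1/17.
Thus r = 1/51 per minute.
Welder H alone: 51 minutes; Welder C alone: 51/2 minutes.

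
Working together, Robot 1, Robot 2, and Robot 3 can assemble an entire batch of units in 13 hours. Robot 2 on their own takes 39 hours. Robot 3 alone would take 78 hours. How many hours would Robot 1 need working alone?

26 hours

Combined rate is 1/13 per hour.
Known contribution: 1/39 + 1/78 = (2 + 1)/78 = 3/78 = 1/26 per hour.
So Robot 1's rate is 1/13 − 1/26 = 1/26, meaning 26 hours alone.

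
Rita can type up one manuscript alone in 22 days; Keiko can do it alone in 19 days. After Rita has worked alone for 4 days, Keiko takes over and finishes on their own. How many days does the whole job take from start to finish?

In 4 days Rita does 4/22 = 2/11 of the job, leaving 9/11.
Keiko works at 1/19 per day, so finishing takes 9/11 ÷ 1/19 = 171/11 days.
Total time = 4 + 171/11 = 215/11 days.

215/11 days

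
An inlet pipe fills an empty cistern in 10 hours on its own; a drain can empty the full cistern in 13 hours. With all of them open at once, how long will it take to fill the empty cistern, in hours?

130/3 hours

Net rate = 1/10 − 1/13 = (13 − 10)/130 = 3/130 per hour.
Filling time = 1 ÷ (3/130) = 130/3 hours.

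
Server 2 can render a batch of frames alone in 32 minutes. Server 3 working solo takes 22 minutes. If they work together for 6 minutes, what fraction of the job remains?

95/176

Combined rate: 1/32 + 1/22 = (11 + 16)/352 = 27/352 per minute.
In 6 minutes they complete 6·27/352 = 81/176 of the job.
So 95/176 remains.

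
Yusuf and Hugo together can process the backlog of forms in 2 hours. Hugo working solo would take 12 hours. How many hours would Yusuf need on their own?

Combined rate is 1/2 per hour.
Known contribution: 1/12 per hour.
So Yusuf's rate is 1/2 − 1/12 = 5/12, meaning 12/5 hours alone.

12/5 hours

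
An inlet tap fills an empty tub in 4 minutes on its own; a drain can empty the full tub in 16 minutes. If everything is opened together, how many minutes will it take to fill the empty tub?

Net rate = 1/4 − 1/16 = (4 − 1)/16 = 3/16 per minute.
Filling time = 1 ÷ (3/16) = 16/3 minutes.

16/3 minutes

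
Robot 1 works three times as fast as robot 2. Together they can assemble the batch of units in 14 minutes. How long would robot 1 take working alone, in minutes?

Let robot 2's rate be r; then robot 1's rate is 3r, so together (3 + 1)r = 4r = 1/14.
Thus r = 1/56 per minute.
Robot 2 alone: 56 minutes; robot 1 alone: 56/3 minutes.

56/3 minutes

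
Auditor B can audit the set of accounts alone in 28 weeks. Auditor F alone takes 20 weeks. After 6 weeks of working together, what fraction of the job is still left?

17/35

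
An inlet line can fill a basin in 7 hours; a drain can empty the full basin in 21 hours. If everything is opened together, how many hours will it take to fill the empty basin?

21/2 hours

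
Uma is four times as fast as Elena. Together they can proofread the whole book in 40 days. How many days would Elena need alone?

200 days

Let Elena's rate be r; then Uma's rate is 4r, so together (4 + 1)r = 5r = 1/40.
Thus r = 1/200 per day.
Elena alone: 200 days; Uma alone: 50 days.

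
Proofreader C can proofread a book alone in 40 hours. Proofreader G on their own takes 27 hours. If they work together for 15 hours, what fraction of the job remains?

Combined rate: 1/40 + 1/27 = (27 + 40)/1080 = 67/1080 per hour.
In 15 hours they complete 15·67/1080 = 67/72 of the job.
So 5/72 remains.

5/72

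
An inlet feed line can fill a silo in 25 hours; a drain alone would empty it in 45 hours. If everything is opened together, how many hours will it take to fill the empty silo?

Net rate = 1/25 − 1/45 = (9 − 5)/225 = 4/225 per hour.
Filling time = 1 ÷ (4/225) = 225/4 hours.

225/4 hours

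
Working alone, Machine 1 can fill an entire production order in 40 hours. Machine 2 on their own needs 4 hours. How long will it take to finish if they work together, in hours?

40/11 hours

Combined rate: 1/40 + 1/4 = (1 + 10)/40 = 11/40 per hour.
Time = 1 ÷ (11/40) = 40/11 hours.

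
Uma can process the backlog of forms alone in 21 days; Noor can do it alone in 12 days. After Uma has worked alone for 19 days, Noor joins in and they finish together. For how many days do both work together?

In 19 days Uma does 19/21 of the job, leaving 2/21.
Uma and Noor together work at 11/84 per day, so finishing takes 2/21 ÷ 11/84 = 8/11 days.

8/11 days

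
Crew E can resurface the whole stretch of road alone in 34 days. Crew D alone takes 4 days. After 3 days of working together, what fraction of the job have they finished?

Combined rate: 1/34 + 1/4 = (2 + 17)/68 = 19/68 per day.
In 3 days they complete 3·19/68 = 57/68 of the job.

57/68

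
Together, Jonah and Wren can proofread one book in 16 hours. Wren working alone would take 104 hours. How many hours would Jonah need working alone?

Combined rate is 1/16 per hour.
Known contribution: 1/104 per hour.
So Jonah's rate is 1/16 − 1/104 = 11/208, meaning 208/11 hours alone.

208/11 hours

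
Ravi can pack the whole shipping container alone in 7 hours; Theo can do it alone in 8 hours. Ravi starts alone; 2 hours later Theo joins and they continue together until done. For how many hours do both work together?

8/3 hours

In 2 hours Ravi does 2/7 of the job, leaving 5/7.
Ravi and Theo together work at 15/56 per hour, so finishing takes 5/7 ÷ 15/56 = 8/3 hours.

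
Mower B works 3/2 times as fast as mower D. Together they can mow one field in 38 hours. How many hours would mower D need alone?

Let mower D's rate be r; then mower B's rate is (3/2)r, so together (3/2 + 1)r = (5/2)r = 1/38.
Thus r = 1/95 per hour.
Mower D alone: 95 hours; mower B alone: 190/3 hours.

95 hours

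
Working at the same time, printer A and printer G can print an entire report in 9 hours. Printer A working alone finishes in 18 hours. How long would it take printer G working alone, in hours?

Combined rate is 1/9 per hour.
Known contribution: 1/18 per hour.
So printer G's rate is 1/9 − 1/18 = 1/18, meaning 18 hours alone.

18 hours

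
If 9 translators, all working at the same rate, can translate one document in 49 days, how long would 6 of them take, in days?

Total work is 9·49 = 441 translator-days.
With 6 translators: 441/6 = 147/2 days.

147/2 days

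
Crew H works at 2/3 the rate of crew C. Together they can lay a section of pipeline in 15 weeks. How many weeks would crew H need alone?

Let crew C's rate be r; then crew H's rate is (2/3)r, so together (2/3 + 1)r = (5/3)r = 1/15.
Thus r = 1/25 per week.
Crew C alone: 25 weeks; crew H alone: 75/2 weeks.

75/2 weeks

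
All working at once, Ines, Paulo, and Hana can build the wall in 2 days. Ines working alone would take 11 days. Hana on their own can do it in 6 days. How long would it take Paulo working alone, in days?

Combined rate is 1/2 per day.
Known contribution: 1/11 + 1/6 = (6 + 11)/66 = 17/66 per day.
So Paulo's rate is 1/2 − 17/66 = 8/33, meaning 33/8 days alone.

33/8 days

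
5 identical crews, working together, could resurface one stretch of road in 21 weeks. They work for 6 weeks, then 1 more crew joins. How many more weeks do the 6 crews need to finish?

One crew does 1/105 of the job per week.
After 6 weeks with 5 crews, 2/7 is done (5/7 left).
With 6 crews the rate is 6/105 = 2/35, so the rest takes 5/7 ÷ 2/35 = 25/2 weeks.

25/2 weeks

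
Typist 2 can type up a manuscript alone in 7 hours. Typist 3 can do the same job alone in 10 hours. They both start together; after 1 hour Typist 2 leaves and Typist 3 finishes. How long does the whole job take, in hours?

60/7 hours

In the first 1 hour the combined rate is 17/70, so 17/70 of the job is done, leaving 53/70.
After Typist 2 leaves the rate is 1/10 per hour; the remaining 53/70 takes 53/7 hours.
Total = 1 + 53/7 = 60/7 hours.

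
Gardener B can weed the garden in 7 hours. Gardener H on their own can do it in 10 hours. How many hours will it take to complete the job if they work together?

Combined rate: 1/7 + 1/10 = (10 + 7)/70 = 17/70 per hour.
Time = 1 ÷ (17/70) = 70/17 hours.

70/17 hours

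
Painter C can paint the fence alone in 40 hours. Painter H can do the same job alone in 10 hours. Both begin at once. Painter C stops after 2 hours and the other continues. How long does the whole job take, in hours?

In the first 2 hours the combined rate is 1/8, so 1/4 of the job is done, leaving 3/4.
After painter C leaves the rate is 1/10 per hour; the remaining 3/4 takes 15/2 hours.
Total = 2 + 15/2 = 19/2 hours.

19/2 hours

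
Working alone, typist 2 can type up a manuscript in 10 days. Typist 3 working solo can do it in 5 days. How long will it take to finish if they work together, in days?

10/3 days

Combined rate: 1/10 + 1/5 = (1 + 2)/10 = 3/10 per day.
Time = 1 ÷ (3/10) = 10/3 days.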